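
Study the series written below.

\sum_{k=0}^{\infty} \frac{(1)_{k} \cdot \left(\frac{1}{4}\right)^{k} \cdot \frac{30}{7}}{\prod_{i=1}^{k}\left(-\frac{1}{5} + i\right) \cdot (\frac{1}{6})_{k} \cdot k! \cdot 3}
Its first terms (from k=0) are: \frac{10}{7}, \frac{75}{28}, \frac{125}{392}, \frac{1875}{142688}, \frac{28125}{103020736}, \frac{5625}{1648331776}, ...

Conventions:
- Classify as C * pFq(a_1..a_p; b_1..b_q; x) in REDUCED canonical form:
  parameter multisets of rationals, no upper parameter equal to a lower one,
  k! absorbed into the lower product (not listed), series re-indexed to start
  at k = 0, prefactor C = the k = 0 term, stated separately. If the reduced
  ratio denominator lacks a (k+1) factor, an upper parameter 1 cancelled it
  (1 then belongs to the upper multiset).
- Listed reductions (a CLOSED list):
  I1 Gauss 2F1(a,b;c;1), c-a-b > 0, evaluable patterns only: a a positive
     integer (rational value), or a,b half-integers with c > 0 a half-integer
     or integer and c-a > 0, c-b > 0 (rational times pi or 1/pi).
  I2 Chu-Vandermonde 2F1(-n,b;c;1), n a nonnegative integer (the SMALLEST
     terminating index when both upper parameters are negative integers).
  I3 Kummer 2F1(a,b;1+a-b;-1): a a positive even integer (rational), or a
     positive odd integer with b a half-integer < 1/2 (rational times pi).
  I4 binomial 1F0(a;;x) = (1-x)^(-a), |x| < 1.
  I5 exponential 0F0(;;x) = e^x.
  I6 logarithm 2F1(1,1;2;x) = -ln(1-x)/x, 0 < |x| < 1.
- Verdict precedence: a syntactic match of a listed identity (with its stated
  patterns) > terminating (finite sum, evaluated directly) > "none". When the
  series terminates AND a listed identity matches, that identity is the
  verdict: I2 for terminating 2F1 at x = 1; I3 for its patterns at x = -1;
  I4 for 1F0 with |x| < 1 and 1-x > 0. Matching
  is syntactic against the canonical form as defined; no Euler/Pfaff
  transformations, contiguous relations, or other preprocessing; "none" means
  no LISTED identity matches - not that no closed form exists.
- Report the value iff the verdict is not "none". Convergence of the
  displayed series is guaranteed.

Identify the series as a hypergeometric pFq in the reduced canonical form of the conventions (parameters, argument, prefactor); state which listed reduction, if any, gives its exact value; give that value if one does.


The series (x = \frac{1}{4}) is 1F2: upper {1}, lower {\frac{1}{6}, \frac{4}{5}}, prefactor \frac{10}{7}. Verdict: none. Every listed pattern misses the 1F2 form at \frac{1}{4}, upper {1}.

First insight: with t_0 = \frac{10}{7}, the lower running product (prefactor 10/7) is a rising factorial.
Adjacent-term ratio: r(k) = \frac{1}{4} * (k+1) / [(k+\frac{1}{6}) (k+\frac{4}{5}) (k+1)] ; factor over Q: parameters, x = \frac{1}{4}, and C = \frac{10}{7}.


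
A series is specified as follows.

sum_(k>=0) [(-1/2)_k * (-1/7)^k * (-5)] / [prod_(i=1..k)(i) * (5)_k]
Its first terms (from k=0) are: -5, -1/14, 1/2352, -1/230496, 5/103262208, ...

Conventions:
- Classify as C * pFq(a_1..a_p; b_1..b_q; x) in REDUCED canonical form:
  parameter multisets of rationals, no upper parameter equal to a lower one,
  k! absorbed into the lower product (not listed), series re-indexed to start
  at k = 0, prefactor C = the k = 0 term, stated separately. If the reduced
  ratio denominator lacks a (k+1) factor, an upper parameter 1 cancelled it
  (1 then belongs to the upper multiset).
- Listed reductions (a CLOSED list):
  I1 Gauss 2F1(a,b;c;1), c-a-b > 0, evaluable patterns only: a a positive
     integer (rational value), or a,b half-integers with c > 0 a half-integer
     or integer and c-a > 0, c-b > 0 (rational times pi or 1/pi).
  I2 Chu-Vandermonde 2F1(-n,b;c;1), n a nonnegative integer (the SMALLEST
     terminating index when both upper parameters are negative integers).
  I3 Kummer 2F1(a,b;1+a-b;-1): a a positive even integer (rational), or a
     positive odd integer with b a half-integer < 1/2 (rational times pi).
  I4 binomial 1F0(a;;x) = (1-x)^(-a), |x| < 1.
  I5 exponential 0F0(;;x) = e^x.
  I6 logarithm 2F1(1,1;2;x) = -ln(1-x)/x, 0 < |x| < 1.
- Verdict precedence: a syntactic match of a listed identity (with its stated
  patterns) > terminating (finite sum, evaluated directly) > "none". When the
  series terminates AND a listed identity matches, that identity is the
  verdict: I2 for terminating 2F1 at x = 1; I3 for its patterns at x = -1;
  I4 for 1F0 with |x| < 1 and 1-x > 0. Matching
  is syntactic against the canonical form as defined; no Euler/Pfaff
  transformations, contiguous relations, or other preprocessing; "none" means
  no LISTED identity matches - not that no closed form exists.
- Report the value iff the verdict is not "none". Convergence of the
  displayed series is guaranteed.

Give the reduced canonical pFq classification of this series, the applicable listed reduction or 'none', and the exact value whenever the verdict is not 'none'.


At argument -1/7: a 1F1 with upper {-1/2}, lower {5}, scaled by C = -5. Verdict: none. Every listed pattern misses the 1F1 form at -1/7, upper {-1/2}.

Key observation: t_0 being -5, the product of the first k integers (C = -5, x = -1/7) is k!.
Adjacent-term ratio: r(k) = (-1/7) * (k-1/2) / [(k+5) (k+1)] - rational in k, leading ratio (-1/7); with t_0 = -5, classification follows.


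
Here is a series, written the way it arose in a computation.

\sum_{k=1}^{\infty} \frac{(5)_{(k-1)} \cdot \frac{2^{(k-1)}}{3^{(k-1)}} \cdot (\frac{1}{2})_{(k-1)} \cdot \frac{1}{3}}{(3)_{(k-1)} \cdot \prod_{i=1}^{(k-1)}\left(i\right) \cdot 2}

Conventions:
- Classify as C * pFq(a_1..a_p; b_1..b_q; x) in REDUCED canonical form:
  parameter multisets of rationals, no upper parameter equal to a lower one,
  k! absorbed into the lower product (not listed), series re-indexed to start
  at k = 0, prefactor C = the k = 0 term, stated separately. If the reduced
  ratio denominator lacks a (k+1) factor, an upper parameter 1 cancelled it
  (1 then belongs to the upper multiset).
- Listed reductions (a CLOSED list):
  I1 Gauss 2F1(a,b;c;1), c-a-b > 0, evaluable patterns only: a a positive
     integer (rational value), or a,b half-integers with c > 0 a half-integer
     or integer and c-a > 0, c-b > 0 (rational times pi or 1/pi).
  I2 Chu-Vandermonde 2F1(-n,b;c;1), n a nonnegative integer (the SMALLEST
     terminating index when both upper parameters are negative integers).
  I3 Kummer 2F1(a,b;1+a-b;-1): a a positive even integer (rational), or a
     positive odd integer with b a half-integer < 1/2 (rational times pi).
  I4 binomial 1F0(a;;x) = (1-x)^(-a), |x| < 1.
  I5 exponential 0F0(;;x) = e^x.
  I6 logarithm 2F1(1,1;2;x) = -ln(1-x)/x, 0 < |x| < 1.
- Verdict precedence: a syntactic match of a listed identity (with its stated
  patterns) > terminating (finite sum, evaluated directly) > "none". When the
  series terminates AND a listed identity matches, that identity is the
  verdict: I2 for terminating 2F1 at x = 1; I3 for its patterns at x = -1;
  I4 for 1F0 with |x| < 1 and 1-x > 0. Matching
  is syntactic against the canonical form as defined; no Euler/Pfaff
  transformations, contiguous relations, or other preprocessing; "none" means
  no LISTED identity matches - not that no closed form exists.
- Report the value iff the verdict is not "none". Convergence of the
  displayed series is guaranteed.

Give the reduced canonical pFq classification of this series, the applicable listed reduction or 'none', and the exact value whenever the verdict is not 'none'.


The tell: t_0 = \frac{1}{6} here, and the constant factors (prefactor 1/6) combine into one prefactor.
Consecutive-term ratio: r(k) = \frac{2}{3} * (k+\frac{1}{2}) (k+5) / [(k+3) (k+1)] - rational in k. x = \frac{2}{3}; t_0 = \frac{1}{6}; negate the roots.

At argument \frac{2}{3}: a 2F1 with upper {\frac{1}{2}, 5}, lower {3}, scaled by C = \frac{1}{6}. Verdict: none. A 2F1 with upper {\frac{1}{2}, 5} fits none of I1-I6 at x = \frac{2}{3}; the sum runs forever.


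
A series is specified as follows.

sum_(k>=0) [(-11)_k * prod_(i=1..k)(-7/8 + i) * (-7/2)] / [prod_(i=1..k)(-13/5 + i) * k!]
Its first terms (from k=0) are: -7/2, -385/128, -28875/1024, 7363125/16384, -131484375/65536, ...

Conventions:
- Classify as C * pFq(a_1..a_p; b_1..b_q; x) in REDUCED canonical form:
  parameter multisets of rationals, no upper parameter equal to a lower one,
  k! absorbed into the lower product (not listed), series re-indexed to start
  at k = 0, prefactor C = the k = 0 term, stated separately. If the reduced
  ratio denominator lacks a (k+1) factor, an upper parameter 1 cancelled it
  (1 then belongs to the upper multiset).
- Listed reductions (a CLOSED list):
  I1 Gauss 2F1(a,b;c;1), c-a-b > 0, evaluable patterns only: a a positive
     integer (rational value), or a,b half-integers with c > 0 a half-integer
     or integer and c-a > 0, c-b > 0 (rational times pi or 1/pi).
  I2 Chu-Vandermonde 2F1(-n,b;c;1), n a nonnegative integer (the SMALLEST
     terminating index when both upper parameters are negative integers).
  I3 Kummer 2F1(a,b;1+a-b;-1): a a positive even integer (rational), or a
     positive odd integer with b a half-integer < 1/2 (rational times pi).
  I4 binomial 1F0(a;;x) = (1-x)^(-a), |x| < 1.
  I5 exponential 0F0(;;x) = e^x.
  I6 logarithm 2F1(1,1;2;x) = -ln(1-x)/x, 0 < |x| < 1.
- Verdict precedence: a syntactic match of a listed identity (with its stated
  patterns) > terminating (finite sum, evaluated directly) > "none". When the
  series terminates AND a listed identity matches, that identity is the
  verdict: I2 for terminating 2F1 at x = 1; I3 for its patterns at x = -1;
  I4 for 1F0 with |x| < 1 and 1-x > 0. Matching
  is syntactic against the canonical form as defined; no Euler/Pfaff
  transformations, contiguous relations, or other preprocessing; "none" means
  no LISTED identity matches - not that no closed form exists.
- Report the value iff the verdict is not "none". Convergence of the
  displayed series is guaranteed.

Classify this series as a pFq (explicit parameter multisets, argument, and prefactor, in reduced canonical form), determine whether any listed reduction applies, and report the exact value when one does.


At argument 1: a 2F1 with upper {-11, 1/8}, lower {-8/5}, scaled by C = -7/2. Verdict at x = 1: Vandermonde's identity (I2) matches (terminating 2F1 at x = 1 with n = 11, b = 1/8, c = -8/5). Its exact value is -36698641474154413/15621861207441408.

First insight: t_0 being -7/2, the running product (C = -7/2, x = 1) telescopes to a rising factorial.
Consecutive-term ratio: r(k) = 1 * (k-11) (k+1/8) / [(k-8/5) (k+1)] - rational in k, leading ratio 1; with t_0 = -7/2, classification follows.


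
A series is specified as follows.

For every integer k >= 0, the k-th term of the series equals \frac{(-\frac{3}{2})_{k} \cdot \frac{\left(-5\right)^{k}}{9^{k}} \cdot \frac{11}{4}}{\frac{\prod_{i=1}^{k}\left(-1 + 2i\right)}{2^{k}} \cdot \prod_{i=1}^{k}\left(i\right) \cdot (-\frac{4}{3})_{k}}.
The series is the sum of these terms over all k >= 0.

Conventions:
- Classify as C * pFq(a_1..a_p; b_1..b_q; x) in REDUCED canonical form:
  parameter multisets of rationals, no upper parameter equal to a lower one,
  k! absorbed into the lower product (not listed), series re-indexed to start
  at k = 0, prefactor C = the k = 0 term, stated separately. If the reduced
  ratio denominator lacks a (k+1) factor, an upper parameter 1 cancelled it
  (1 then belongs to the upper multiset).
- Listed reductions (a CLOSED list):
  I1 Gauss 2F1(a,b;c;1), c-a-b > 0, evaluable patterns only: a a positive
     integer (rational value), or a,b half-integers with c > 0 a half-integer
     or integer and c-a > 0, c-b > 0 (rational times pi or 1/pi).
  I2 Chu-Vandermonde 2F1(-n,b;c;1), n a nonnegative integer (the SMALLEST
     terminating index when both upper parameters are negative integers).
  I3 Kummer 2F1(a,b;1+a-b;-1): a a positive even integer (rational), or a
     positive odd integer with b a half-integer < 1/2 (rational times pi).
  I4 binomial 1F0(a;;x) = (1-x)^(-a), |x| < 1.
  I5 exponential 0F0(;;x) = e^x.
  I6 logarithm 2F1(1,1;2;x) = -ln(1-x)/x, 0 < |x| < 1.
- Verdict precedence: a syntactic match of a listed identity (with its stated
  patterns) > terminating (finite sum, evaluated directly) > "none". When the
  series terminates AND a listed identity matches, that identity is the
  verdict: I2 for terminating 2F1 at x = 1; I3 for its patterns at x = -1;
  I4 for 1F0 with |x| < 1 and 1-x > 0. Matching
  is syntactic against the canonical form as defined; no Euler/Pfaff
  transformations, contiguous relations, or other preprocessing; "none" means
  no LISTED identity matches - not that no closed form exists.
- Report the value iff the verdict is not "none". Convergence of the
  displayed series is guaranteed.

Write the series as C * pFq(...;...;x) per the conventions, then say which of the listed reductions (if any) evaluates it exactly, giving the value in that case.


x = -\frac{5}{9} here; the reduced form reads 1F2, upper {-\frac{3}{2}}, lower {-\frac{4}{3}, \frac{1}{2}}, C = \frac{11}{4}. Verdict: none here - no I1-I6 shape fits x = -\frac{5}{9} with lower {-\frac{4}{3}, \frac{1}{2}}.

Key observation: t_0 = \frac{11}{4} here, and the product of the first k integers (prefactor 11/4) is k!.
Step ratio: r(k) = -\frac{5}{9} * (k-\frac{3}{2}) / [(k-\frac{4}{3}) (k+\frac{1}{2}) (k+1)] ; factor over Q: parameters, x = -\frac{5}{9}, and C = \frac{11}{4}.


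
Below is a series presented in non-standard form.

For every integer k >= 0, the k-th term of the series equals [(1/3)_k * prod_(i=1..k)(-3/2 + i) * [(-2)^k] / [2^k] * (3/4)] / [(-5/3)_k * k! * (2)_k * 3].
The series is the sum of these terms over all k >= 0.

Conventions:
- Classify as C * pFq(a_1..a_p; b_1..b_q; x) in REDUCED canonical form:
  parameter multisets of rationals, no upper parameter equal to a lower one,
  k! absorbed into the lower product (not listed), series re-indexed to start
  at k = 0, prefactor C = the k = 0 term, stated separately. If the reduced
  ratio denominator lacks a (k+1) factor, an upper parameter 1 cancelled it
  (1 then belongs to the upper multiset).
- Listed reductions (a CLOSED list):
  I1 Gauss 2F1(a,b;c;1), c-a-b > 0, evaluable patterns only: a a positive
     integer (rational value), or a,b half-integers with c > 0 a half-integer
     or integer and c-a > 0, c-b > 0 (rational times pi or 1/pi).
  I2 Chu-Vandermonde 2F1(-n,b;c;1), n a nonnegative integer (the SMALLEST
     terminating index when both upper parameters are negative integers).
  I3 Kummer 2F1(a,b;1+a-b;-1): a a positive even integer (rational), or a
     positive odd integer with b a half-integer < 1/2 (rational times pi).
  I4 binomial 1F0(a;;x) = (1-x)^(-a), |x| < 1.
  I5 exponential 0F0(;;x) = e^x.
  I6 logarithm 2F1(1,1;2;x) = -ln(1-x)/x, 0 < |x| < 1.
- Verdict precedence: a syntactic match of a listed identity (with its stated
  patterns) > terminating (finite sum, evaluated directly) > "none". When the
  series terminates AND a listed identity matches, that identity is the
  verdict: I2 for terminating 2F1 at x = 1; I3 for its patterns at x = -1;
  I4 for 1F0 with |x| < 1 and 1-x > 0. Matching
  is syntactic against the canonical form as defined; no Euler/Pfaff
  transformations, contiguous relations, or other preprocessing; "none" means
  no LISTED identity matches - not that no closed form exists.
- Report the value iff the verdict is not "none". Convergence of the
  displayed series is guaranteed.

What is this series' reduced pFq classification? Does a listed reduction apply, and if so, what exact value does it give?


Classification (C = 1/4): 2F2 with upper {-1/2, 1/3}, lower {-5/3, 2}, argument x = -1. Verdict: none - at argument -1 the multisets {-1/2, 1/3} ; {-5/3, 2} match no listed identity.

Structural cue: from the first term 1/4: the running product (C = 1/4) telescopes to a rising factorial.
Ratio: r(k) = (-1) * (k-1/2) (k+1/3) / [(k-5/3) (k+2) (k+1)] - rational; roots negated = parameters, x = (-1), C = 1/4.


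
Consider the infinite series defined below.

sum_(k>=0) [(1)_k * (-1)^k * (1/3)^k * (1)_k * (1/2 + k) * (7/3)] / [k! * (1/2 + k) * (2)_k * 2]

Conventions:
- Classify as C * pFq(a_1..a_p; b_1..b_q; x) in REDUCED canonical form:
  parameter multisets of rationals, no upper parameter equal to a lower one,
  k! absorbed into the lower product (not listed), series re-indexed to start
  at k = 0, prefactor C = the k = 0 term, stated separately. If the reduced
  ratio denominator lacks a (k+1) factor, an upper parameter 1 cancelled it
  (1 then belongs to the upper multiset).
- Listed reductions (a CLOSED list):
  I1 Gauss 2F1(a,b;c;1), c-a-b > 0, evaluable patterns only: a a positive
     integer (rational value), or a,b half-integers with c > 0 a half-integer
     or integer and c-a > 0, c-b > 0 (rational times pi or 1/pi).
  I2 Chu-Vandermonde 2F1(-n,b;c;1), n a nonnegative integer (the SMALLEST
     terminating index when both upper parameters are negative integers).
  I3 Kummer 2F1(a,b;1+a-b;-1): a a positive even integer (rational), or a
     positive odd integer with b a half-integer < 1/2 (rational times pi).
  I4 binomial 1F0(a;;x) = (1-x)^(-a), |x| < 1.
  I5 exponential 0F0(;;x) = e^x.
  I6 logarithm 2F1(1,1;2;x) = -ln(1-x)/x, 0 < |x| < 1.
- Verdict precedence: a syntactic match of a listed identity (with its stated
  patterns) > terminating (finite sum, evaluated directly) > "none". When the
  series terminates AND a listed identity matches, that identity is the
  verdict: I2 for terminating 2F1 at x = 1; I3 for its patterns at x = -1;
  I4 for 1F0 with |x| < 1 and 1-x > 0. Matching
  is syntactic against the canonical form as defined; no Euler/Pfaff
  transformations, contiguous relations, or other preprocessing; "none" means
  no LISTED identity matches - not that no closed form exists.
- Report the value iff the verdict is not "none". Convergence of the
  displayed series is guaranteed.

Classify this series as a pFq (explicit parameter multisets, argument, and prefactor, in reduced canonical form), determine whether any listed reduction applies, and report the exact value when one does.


This is 7/6 * 2F1(1, 1; 2; -1/3) in reduced canonical form. Verdict: this is logarithm (I6) (the logarithm: parameters (1,1;2), x = -1/3). Its exact value is (7/2) * ln(4/3).

First insight: t_0 = 7/6 here, and k + 1/2 divides numerator and denominator alike; C = 7/6 after cancelling.
Ratio: r(k) = (-1/3) * (k+1) (k+1) / [(k+2) (k+1)] - rational; roots negated = parameters, x = (-1/3), C = 7/6.


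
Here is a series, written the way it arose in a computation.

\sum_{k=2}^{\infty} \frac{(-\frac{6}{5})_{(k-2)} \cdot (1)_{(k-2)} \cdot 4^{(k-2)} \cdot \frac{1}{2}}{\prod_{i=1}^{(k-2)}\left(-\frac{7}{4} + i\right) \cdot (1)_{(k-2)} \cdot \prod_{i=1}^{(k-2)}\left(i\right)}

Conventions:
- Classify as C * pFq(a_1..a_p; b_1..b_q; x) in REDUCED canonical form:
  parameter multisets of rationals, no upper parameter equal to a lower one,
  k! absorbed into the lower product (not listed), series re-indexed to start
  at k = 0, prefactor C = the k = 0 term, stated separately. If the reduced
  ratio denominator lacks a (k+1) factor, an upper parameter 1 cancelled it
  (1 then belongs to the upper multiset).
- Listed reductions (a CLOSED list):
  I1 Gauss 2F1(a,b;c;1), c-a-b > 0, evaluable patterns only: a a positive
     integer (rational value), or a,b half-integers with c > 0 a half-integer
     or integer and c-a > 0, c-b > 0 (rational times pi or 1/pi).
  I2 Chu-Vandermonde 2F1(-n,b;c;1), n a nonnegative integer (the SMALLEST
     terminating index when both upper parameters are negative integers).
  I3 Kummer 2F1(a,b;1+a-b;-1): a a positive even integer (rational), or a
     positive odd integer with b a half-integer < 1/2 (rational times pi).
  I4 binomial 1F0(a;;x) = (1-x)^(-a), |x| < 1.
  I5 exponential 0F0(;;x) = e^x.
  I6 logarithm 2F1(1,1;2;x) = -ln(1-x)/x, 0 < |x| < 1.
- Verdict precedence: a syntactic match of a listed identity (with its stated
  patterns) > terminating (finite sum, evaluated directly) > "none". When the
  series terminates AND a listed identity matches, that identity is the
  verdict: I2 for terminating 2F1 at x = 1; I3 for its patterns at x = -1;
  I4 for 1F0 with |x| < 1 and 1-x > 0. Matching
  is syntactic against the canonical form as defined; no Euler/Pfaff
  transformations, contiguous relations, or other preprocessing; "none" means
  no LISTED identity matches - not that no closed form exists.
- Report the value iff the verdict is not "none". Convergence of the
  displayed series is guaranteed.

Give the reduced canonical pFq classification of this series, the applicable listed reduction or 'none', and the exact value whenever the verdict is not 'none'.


Classification (C = \frac{1}{2}): 1F1 with upper {-\frac{6}{5}}, lower {-\frac{3}{4}}, argument x = 4. Verdict: none here - no I1-I6 shape fits x = 4 with lower {-\frac{3}{4}}.

Key step: with t_0 = \frac{1}{2}, (1)_k (prefactor 1/2) is k! itself.
Adjacent-term ratio: r(k) = 4 * (k-\frac{6}{5}) / [(k-\frac{3}{4}) (k+1)] ; factor over Q: parameters, x = 4, and C = \frac{1}{2}.


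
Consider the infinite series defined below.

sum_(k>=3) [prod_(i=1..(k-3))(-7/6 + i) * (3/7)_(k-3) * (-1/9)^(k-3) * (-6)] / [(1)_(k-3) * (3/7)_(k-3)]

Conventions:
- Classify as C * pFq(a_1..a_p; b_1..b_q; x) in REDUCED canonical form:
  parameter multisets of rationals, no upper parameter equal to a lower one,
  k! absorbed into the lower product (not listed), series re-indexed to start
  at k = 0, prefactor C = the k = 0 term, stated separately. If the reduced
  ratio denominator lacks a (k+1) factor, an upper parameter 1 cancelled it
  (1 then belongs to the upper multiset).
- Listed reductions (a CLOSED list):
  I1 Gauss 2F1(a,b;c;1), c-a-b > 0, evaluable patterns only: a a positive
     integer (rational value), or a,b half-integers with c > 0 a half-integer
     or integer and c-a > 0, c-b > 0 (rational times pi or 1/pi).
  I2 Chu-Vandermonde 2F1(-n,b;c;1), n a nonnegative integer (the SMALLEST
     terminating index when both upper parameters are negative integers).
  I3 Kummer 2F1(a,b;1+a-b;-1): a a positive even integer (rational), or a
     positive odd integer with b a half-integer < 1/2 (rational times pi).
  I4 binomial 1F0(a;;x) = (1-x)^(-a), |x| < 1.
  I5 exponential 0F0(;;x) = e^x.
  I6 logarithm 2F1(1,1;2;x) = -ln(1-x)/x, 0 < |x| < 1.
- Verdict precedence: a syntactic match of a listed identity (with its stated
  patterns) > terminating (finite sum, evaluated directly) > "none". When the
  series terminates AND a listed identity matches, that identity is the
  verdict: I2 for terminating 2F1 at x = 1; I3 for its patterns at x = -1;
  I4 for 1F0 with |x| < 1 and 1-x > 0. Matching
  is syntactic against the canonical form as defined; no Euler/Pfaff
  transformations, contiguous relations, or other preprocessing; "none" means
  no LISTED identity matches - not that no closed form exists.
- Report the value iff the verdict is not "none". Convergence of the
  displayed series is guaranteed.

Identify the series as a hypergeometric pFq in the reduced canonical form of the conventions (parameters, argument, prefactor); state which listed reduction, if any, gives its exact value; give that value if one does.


Key step: t_0 being -6, (1)_k (C = -6) is k! itself.
Step ratio: r(k) = (-1/9) * (k-1/6) / [(k+1)] ; factor over Q: parameters, x = (-1/9), and C = -6.

At argument -1/9: a 1F0 with upper {-1/6}, lower {-}, scaled by C = -6. Verdict: the I4 binomial reduction applies (the 1F0 binomial series: exponent 1/6, x = -1/9). Its exact value is (-6) * (10/9)^(1/6).


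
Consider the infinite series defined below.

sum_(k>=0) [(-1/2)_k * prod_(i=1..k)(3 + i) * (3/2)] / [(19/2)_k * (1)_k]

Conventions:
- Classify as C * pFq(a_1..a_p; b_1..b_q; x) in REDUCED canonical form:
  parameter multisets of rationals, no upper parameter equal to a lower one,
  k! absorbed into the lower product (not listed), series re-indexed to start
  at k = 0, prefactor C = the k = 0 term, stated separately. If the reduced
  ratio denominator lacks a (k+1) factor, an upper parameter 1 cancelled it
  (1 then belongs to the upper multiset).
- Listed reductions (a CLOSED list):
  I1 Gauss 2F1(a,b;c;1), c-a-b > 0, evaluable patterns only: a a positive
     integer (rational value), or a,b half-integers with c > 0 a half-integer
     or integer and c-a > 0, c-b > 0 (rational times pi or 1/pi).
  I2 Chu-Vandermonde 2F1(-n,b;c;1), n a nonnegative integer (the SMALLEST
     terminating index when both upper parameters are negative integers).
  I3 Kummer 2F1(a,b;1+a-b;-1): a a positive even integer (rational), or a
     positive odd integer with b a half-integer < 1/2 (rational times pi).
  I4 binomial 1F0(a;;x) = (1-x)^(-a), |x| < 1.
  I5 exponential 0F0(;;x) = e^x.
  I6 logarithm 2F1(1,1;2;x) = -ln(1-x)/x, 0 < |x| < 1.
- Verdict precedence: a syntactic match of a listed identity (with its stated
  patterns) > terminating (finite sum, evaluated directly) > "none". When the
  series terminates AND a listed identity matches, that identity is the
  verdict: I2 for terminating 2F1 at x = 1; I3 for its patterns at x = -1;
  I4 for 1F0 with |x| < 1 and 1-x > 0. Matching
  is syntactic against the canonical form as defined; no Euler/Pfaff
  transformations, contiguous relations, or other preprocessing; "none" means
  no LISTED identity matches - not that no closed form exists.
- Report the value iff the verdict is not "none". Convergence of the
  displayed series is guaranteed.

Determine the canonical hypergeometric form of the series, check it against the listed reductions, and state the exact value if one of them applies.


Structural cue: x = 1 and the running product (prefactor 3/2) telescopes to a rising factorial.
Ratio: r(k) = 1 * (k-1/2) (k+4) / [(k+19/2) (k+1)] - rational; roots negated = parameters, x = 1, C = 3/2.

The series (x = 1) is 2F1: upper {-1/2, 4}, lower {19/2}, prefactor 3/2. Verdict: the Gauss summation I1 matches (x = 1: the Gamma ratio telescopes since c-a-b = 6 > 0 and a = 4 in Z>0). Hence: 12155/10752.


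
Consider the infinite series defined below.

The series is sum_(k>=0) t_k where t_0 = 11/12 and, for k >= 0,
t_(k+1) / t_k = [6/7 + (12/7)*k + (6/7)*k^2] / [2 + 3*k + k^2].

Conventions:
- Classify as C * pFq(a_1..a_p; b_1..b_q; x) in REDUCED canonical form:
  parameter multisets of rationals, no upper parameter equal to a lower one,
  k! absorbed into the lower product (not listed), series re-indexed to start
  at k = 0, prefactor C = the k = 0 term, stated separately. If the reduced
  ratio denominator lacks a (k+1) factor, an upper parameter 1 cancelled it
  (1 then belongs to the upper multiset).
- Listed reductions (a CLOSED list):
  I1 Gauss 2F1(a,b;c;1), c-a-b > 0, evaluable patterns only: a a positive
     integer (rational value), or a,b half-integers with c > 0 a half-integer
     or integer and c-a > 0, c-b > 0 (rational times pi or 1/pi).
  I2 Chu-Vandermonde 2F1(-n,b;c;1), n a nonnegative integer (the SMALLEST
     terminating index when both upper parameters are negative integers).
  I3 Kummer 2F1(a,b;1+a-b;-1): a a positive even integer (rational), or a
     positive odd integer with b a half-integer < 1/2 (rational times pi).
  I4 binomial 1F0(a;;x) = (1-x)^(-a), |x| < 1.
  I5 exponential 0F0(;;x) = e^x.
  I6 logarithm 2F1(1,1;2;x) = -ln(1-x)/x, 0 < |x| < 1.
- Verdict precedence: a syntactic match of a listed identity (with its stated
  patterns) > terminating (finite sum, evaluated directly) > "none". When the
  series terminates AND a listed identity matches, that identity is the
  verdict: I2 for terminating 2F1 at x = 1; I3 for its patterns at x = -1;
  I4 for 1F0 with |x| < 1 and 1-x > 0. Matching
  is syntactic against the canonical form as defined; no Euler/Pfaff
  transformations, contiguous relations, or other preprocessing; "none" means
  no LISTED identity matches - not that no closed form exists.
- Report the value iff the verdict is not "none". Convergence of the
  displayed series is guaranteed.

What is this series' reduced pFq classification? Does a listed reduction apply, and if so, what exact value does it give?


This is 11/12 * 2F1(1, 1; 2; 6/7) in reduced canonical form. Verdict at x = 6/7: the I6 logarithm reduction matches (the logarithm: parameters (1,1;2), x = 6/7). Value: (-77/72) * ln(1/7).

Key observation: t_0 being 11/12, the expanded ratio factors over Q; C = 11/12, x = 6/7, roots give parameters.
Adjacent-term ratio: r(k) = (6/7) * (k+1) (k+1) / [(k+2) (k+1)] - rational in k. x = (6/7); t_0 = 11/12; negate the roots.


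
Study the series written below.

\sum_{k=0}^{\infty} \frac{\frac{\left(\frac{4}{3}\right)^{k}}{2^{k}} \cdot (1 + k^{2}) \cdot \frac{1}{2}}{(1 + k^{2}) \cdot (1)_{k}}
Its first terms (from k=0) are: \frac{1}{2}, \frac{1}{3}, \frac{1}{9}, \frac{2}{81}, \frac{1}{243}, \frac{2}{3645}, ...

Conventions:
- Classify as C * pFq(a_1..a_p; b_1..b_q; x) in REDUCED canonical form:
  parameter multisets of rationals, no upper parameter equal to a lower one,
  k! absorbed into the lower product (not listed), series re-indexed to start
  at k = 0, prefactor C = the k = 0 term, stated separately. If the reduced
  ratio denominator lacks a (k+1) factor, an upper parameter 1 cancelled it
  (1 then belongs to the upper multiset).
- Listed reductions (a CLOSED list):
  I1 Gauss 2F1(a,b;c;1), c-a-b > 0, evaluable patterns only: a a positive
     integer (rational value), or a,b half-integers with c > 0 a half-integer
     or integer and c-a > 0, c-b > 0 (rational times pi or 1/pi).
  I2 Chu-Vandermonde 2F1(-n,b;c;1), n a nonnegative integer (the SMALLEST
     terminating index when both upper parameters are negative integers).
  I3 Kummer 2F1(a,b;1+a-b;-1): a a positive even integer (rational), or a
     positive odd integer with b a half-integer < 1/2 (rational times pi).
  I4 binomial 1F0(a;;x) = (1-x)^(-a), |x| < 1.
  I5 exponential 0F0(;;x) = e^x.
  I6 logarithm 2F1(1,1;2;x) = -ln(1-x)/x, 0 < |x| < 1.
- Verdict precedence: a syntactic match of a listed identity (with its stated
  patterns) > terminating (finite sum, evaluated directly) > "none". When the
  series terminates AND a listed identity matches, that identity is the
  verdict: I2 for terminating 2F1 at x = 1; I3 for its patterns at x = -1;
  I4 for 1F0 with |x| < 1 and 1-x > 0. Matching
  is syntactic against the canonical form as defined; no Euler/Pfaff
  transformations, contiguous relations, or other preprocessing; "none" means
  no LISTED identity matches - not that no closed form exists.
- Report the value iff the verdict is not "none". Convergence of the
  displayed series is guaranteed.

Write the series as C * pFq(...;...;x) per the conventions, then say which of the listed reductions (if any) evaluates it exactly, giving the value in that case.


With C = \frac{1}{2}: the canonical form is 0F0(-; -; \frac{2}{3}). Verdict (x = \frac{2}{3}): the I5 exponential reduction applies (the 0F0 exponential series at x = \frac{2}{3}). Hence: \frac{1}{2} \cdot e^{\frac{2}{3}}.

First insight: with t_0 = \frac{1}{2}, the factor k^2 + 1 cancels (top and bottom), leaving prefactor 1/2.
Adjacent-term ratio: r(k) = \frac{2}{3} * 1 / [(k+1)] - rational in k. x = \frac{2}{3}; t_0 = \frac{1}{2}; negate the roots.


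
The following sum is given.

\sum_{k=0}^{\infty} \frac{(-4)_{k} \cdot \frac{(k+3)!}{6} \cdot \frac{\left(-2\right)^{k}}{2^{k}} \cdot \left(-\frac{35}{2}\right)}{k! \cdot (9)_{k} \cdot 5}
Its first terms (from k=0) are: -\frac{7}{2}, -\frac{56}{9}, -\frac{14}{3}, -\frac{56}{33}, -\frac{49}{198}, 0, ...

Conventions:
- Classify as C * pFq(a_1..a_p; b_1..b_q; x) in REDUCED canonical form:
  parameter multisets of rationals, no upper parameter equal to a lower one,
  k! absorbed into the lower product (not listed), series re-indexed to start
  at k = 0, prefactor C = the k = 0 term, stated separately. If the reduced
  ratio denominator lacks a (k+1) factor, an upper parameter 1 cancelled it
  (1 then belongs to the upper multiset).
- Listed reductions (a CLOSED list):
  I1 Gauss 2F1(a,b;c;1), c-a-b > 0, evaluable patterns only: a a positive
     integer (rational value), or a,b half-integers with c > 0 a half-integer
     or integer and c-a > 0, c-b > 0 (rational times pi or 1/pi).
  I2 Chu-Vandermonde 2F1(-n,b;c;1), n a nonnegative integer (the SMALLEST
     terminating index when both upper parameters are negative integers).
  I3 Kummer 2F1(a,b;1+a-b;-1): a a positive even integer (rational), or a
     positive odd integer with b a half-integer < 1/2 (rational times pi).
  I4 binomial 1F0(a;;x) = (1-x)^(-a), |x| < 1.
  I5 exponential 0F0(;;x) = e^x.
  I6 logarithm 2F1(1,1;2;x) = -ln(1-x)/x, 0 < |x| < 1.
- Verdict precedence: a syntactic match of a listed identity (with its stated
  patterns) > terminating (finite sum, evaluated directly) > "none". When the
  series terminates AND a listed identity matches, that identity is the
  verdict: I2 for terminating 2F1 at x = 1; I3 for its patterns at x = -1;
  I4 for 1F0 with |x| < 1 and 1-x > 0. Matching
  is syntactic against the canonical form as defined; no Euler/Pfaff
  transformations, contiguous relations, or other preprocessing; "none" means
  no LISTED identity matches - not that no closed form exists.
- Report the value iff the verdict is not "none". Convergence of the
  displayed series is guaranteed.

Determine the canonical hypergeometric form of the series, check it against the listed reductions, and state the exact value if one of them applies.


With C = -\frac{7}{2}: the canonical form is 2F1(-4, 4; 9; -1). Verdict: the Kummer evaluation I3 applies (x = -1; c = 9 equals 1+a-b for upper {-4, 4}: listed pattern). Sum: -\frac{49}{3}.

The tell: x = -1 and the constant factors (C = -7/2, x = -1) combine into one prefactor.
Step ratio: r(k) = -1 * (k-4) (k+4) / [(k+9) (k+1)] - rational in k, leading ratio -1; with t_0 = -\frac{7}{2}, classification follows.


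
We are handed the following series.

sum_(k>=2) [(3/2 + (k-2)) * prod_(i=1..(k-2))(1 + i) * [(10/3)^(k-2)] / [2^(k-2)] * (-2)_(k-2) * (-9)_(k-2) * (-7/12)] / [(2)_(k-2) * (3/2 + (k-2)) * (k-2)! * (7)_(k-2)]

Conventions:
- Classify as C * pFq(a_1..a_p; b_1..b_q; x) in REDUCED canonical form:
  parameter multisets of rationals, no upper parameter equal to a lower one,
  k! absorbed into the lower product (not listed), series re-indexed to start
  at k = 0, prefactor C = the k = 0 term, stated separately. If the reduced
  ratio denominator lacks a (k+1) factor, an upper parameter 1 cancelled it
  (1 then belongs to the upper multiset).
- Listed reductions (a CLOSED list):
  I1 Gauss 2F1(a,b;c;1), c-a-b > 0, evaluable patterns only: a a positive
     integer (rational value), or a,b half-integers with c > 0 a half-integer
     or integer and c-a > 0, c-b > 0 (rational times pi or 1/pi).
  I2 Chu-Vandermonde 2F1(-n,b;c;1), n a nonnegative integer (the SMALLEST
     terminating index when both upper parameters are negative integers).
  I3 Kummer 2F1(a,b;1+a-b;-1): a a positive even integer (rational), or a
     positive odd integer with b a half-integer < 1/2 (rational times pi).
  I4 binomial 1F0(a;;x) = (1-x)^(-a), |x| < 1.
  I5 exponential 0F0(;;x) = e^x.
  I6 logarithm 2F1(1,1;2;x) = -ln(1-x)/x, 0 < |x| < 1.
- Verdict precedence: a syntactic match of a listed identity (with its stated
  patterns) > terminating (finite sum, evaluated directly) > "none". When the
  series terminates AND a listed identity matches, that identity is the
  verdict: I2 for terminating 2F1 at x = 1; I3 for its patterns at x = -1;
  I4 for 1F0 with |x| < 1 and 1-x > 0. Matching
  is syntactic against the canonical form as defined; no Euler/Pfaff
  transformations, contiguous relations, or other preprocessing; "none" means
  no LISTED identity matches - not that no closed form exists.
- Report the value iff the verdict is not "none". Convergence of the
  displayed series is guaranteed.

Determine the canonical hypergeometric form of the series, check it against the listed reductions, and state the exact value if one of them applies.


Reduced: x = 5/3, 2F1, upper = {-9, -2}, lower = {7}, C = -7/12. Verdict: terminating - no listed pattern fits, but -2 in the upper list cuts the series at k = 2; direct evaluation. Its exact value is -31/6.

First insight: x = (5/3) and the parameter 2 appears in both the upper and lower lists and cancels (alongside the other common factor).
Adjacent-term ratio: r(k) = (5/3) * (k-9) (k-2) / [(k+7) (k+1)] ; factor over Q: parameters, x = (5/3), and C = -7/12.


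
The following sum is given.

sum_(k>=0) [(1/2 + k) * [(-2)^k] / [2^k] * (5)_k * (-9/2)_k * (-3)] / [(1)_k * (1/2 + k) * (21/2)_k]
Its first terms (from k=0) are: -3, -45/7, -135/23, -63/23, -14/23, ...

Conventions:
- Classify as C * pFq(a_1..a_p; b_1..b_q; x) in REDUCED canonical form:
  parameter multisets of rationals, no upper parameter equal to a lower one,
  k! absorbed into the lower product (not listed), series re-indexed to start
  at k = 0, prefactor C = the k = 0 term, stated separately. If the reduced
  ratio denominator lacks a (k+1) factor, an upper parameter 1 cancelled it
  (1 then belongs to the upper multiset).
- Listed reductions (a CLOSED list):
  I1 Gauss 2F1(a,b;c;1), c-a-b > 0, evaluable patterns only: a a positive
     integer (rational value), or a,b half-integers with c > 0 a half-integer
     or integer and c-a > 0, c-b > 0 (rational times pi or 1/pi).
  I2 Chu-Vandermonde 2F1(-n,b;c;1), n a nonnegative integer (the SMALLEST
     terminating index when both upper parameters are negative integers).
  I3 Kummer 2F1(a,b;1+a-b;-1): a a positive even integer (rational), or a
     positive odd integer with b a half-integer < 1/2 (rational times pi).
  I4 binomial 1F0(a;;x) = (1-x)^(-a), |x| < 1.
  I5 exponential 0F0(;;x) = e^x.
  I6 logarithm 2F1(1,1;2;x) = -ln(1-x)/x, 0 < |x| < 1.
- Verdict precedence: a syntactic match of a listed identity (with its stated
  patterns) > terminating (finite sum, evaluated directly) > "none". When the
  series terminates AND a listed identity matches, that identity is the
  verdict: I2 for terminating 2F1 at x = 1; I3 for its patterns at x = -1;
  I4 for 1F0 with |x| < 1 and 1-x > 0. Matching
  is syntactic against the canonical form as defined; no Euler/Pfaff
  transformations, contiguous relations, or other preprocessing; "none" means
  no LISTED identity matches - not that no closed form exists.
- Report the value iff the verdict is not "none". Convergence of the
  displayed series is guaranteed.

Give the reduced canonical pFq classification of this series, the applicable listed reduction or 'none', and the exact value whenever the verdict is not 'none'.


At argument -1: a 2F1 with upper {-9/2, 5}, lower {21/2}, scaled by C = -3. Verdict: Kummer's theorem (I3) matches (x = -1; c = 21/2 equals 1+a-b for upper {-9/2, 5}: listed pattern). Sum: (-6235515/1048576) * pi.

Key observation: from the first term -3: (1)_k (C = -3, x = -1) is k! itself.
Step ratio: r(k) = (-1) * (k-9/2) (k+5) / [(k+21/2) (k+1)] - rational in k. x = (-1); t_0 = -3; negate the roots.


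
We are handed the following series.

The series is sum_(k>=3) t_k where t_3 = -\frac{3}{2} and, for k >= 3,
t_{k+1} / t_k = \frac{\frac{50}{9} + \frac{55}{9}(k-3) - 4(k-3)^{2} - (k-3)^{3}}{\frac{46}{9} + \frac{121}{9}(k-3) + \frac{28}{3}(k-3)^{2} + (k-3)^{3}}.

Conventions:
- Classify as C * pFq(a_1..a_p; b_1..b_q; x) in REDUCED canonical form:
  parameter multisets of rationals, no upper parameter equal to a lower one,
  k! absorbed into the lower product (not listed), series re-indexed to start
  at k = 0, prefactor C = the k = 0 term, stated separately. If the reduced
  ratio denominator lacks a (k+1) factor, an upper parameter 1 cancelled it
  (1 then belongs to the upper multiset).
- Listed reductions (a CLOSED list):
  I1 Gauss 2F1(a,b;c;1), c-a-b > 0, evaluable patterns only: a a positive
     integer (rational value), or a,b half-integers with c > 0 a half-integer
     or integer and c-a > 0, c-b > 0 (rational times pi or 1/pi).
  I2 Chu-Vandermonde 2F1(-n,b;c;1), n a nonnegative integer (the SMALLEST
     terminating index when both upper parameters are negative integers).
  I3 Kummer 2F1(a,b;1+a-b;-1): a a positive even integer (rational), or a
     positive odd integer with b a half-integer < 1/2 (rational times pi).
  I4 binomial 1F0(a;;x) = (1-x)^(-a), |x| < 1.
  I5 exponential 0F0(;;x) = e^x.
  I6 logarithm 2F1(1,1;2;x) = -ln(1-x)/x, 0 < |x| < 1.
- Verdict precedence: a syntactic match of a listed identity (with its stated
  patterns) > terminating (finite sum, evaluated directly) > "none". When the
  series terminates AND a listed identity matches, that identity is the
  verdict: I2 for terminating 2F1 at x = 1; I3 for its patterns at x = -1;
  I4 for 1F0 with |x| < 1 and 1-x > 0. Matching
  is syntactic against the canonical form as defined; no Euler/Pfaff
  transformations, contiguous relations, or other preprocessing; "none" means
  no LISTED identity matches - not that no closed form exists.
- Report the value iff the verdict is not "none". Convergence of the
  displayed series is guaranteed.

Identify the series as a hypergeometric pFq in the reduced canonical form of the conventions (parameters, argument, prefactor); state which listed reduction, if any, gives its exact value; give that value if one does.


At argument -1: a 2F1 with upper {-\frac{5}{3}, 5}, lower {\frac{23}{3}}, scaled by C = -\frac{3}{2}. Verdict: none - this 2F1 at x = -1 matches no listed pattern, and upper {-\frac{5}{3}, 5} holds no stopper.

Key step: from the first term -\frac{3}{2}: roots of the ratio polynomials (C = -3/2) are the negated parameters.
Ratio: r(k) = -1 * (k-\frac{5}{3}) (k+5) / [(k+\frac{23}{3}) (k+1)] - rational in k, leading ratio -1; with t_0 = -\frac{3}{2}, classification follows.
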